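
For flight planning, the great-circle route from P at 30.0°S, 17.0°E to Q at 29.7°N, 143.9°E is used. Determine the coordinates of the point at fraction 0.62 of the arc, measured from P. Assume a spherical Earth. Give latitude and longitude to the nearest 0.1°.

From cos δ = sin φ₁ sin φ₂ + cos φ₁ cos φ₂ cos Δλ, the central angle is δ ≈ 2.345 rad (134.4°).
Interpolate at f = 0.62 with slerp weights a = sin((1−f)δ)/sin δ ≈ 1.088, b = sin(fδ)/sin δ ≈ 1.390.
p = a·p₁ + b·p₂ ≈ (-0.074, 0.987, 0.144); φ = arcsin(p_z) ≈ 8.30°, λ = atan2(p_y, p_x) ≈ 94.29°.

≈ 8.3°N, 94.3°E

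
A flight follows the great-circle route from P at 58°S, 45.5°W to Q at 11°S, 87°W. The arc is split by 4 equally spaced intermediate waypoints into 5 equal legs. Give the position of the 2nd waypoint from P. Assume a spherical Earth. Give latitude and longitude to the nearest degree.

≈ 41°S, 69°W

Write both endpoints as unit vectors p₁, p₂ with components (cos φ cos λ, cos φ sin λ, sin φ).
The central angle between the endpoints is δ = arccos(p₁·p₂) ≈ 0.987 rad (56.5°).
Interpolate at f = 2/5 with slerp weights a = sin((1−f)δ)/sin δ ≈ 0.669, b = sin(fδ)/sin δ ≈ 0.461.
p = a·p₁ + b·p₂ ≈ (0.272, -0.705, -0.655); φ = arcsin(p_z) ≈ -40.94°, λ = atan2(p_y, p_x) ≈ -68.88°.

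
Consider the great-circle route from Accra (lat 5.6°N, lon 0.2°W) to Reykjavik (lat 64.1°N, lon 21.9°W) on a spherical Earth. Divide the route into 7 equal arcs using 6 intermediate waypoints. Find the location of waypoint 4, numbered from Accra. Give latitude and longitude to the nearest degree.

≈ lat 39°N, lon 8°W

From cos δ = sin φ₁ sin φ₂ + cos φ₁ cos φ₂ cos Δλ, the central angle is δ ≈ 1.057 rad (60.5°).
Interpolate at f = 4/7 with slerp weights a = sin((1−f)δ)/sin δ ≈ 0.503, b = sin(fδ)/sin δ ≈ 0.652.
p = a·p₁ + b·p₂ ≈ (0.764, -0.108, 0.636); φ = arcsin(p_z) ≈ 39.47°, λ = atan2(p_y, p_x) ≈ -8.04°.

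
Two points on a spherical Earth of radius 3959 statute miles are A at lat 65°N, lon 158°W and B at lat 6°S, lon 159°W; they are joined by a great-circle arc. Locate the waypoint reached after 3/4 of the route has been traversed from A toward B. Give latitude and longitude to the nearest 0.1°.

The haversine formula gives a central angle δ ≈ 1.239 rad (71.0°) between the endpoints.
Interpolate at f = 3/4 with slerp weights a = sin((1−f)δ)/sin δ ≈ 0.322, b = sin(fδ)/sin δ ≈ 0.847.
p = a·p₁ + b·p₂ ≈ (-0.913, -0.353, 0.204); φ = arcsin(p_z) ≈ 11.75°, λ = atan2(p_y, p_x) ≈ -158.86°.

≈ lat 11.8°N, lon 158.9°W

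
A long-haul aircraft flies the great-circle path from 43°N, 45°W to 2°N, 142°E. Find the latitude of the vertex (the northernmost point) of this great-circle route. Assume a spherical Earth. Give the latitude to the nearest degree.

≈ 83°N

The great circle lies in the plane with unit normal n̂ = (p₁ × p₂)/|p₁ × p₂|.
Here n̂_z ≈ -0.125; the vertex latitude is φ_max = arccos|n̂_z| ≈ 82.8°.
Check via Clairaut: cos φ_max = |cos φ₁| · sin C = cos(43.0°)·sin(9.8°) ≈ 0.125, again giving ≈ 82.8°.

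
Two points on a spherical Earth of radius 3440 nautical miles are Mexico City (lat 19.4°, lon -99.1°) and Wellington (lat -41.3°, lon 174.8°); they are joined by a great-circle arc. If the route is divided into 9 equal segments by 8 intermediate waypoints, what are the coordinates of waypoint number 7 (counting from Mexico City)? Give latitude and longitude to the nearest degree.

≈ lat -32°, lon -160°

Convert each endpoint to a unit vector on the sphere (x = cos φ cos λ, y = cos φ sin λ, z = sin φ).
The central angle between the endpoints is δ = arccos(p₁·p₂) ≈ 1.743 rad (99.8°).
Interpolate at f = 7/9 with slerp weights a = sin((1−f)δ)/sin δ ≈ 0.383, b = sin(fδ)/sin δ ≈ 0.992.
p = a·p₁ + b·p₂ ≈ (-0.799, -0.289, -0.527); φ = arcsin(p_z) ≈ -31.81°, λ = atan2(p_y, p_x) ≈ -160.08°.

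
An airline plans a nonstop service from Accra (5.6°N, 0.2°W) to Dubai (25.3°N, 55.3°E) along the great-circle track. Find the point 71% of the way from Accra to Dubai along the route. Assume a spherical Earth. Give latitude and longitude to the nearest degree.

The haversine formula gives a central angle δ ≈ 0.987 rad (56.5°) between the endpoints.
Interpolate at f = 0.71 with slerp weights a = sin((1−f)δ)/sin δ ≈ 0.338, b = sin(fδ)/sin δ ≈ 0.773.
p = a·p₁ + b·p₂ ≈ (0.734, 0.573, 0.363); φ = arcsin(p_z) ≈ 21.30°, λ = atan2(p_y, p_x) ≈ 37.97°.

≈ 21°N, 38°E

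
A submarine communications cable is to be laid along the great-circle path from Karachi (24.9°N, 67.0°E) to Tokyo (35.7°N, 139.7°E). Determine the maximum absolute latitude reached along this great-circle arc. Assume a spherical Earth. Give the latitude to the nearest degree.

≈ 37°N

The great circle lies in the plane with unit normal n̂ = (p₁ × p₂)/|p₁ × p₂|.
Here n̂_z ≈ +0.794; the vertex latitude is φ_max = arccos|n̂_z| ≈ 37.4°.
Check via Clairaut: cos φ_max = |cos φ₁| · sin C = cos(24.9°)·sin(61.1°) ≈ 0.794, again giving ≈ 37.4°.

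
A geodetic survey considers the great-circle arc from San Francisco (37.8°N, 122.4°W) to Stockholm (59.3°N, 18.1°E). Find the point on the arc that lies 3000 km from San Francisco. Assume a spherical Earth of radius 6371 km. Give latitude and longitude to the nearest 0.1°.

≈ 62.2°N, 103.5°W

Convert each endpoint to a unit vector on the sphere (x = cos φ cos λ, y = cos φ sin λ, z = sin φ).
The central angle between the endpoints is δ = arccos(p₁·p₂) ≈ 1.353 rad (77.5°). The total great-circle distance is δ·R ≈ 1.353 × 6371 ≈ 8622 km, so the target fraction is f = 3000/8622 ≈ 0.348.
Interpolate at f ≈ 0.348 with slerp weights a = sin((1−f)δ)/sin δ ≈ 0.791, b = sin(fδ)/sin δ ≈ 0.465.
p = a·p₁ + b·p₂ ≈ (-0.109, -0.454, 0.884); φ = arcsin(p_z) ≈ 62.16°, λ = atan2(p_y, p_x) ≈ -103.55°.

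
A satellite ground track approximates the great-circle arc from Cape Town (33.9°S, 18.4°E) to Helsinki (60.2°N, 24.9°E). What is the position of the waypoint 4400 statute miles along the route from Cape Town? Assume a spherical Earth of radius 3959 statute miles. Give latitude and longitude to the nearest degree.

The haversine formula gives a central angle δ ≈ 1.645 rad (94.3°) between the endpoints. The total great-circle distance is δ·R ≈ 1.645 × 3959 ≈ 6513 mi, so the target fraction is f = 4400/6513 ≈ 0.676.
Interpolate at f ≈ 0.676 with slerp weights a = sin((1−f)δ)/sin δ ≈ 0.510, b = sin(fδ)/sin δ ≈ 0.899.
p = a·p₁ + b·p₂ ≈ (0.807, 0.322, 0.495); φ = arcsin(p_z) ≈ 29.70°, λ = atan2(p_y, p_x) ≈ 21.74°.

≈ 30°N, 22°E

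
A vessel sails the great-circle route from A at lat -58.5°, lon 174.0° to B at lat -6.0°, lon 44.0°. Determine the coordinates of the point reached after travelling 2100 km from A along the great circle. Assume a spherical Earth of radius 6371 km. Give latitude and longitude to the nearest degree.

≈ lat -66°, lon 136°

The haversine formula gives a central angle δ ≈ 1.818 rad (104.2°) between the endpoints. The total great-circle distance is δ·R ≈ 1.818 × 6371 ≈ 11584 km, so the target fraction is f = 2100/11584 ≈ 0.181.
Interpolate at f ≈ 0.181 with slerp weights a = sin((1−f)δ)/sin δ ≈ 1.028, b = sin(fδ)/sin δ ≈ 0.334.
p = a·p₁ + b·p₂ ≈ (-0.295, 0.287, -0.911); φ = arcsin(p_z) ≈ -65.69°, λ = atan2(p_y, p_x) ≈ 135.84°.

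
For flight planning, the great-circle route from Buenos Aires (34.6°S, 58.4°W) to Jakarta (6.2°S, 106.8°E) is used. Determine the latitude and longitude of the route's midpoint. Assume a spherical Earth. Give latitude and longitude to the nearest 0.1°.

≈ (66.8°S, 60.1°E)

From cos δ = sin φ₁ sin φ₂ + cos φ₁ cos φ₂ cos Δλ, the central angle is δ ≈ 2.389 rad (136.9°).
Interpolate at f = 1/2 with slerp weights a = sin((1−f)δ)/sin δ ≈ 1.360, b = sin(fδ)/sin δ ≈ 1.360.
p = a·p₁ + b·p₂ ≈ (0.196, 0.341, -0.919); φ = arcsin(p_z) ≈ -66.84°, λ = atan2(p_y, p_x) ≈ 60.13°.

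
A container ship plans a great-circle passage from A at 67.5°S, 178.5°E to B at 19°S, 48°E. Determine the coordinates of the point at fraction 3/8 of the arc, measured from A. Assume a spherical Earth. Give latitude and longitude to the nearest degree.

Convert each endpoint to a unit vector on the sphere (x = cos φ cos λ, y = cos φ sin λ, z = sin φ).
The central angle between the endpoints is δ = arccos(p₁·p₂) ≈ 1.505 rad (86.2°).
Interpolate at f = 3/8 with slerp weights a = sin((1−f)δ)/sin δ ≈ 0.810, b = sin(fδ)/sin δ ≈ 0.536.
p = a·p₁ + b·p₂ ≈ (0.029, 0.385, -0.923); φ = arcsin(p_z) ≈ -67.30°, λ = atan2(p_y, p_x) ≈ 85.63°.

≈ 67°S, 86°E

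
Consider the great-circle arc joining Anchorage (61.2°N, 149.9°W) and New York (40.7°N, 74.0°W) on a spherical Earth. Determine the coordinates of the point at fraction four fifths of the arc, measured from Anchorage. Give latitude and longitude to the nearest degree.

Convert each endpoint to a unit vector on the sphere (x = cos φ cos λ, y = cos φ sin λ, z = sin φ).
The central angle between the endpoints is δ = arccos(p₁·p₂) ≈ 0.849 rad (48.7°).
Interpolate at f = 4/5 with slerp weights a = sin((1−f)δ)/sin δ ≈ 0.225, b = sin(fδ)/sin δ ≈ 0.837.
p = a·p₁ + b·p₂ ≈ (0.081, -0.664, 0.743); φ = arcsin(p_z) ≈ 47.99°, λ = atan2(p_y, p_x) ≈ -83.04°.

≈ 48°N, 83°W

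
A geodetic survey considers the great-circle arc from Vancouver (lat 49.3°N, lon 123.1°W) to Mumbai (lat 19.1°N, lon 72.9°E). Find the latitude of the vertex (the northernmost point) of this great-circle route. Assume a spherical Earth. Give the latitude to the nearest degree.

≈ 80°N

The great circle lies in the plane with unit normal n̂ = (p₁ × p₂)/|p₁ × p₂|.
Here n̂_z ≈ -0.181; the vertex latitude is φ_max = arccos|n̂_z| ≈ 79.6°.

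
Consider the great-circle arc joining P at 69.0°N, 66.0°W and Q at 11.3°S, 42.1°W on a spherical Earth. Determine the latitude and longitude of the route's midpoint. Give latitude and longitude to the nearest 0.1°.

Write both endpoints as unit vectors p₁, p₂ with components (cos φ cos λ, cos φ sin λ, sin φ).
The central angle between the endpoints is δ = arccos(p₁·p₂) ≈ 1.432 rad (82.0°).
Interpolate at f = 1/2 with slerp weights a = sin((1−f)δ)/sin δ ≈ 0.663, b = sin(fδ)/sin δ ≈ 0.663.
p = a·p₁ + b·p₂ ≈ (0.579, -0.653, 0.489); φ = arcsin(p_z) ≈ 29.27°, λ = atan2(p_y, p_x) ≈ -48.43°.

≈ 29.3°N, 48.4°W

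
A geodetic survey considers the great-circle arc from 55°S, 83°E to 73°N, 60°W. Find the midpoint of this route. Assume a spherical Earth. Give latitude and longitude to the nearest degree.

Write both endpoints as unit vectors p₁, p₂ with components (cos φ cos λ, cos φ sin λ, sin φ).
The central angle between the endpoints is δ = arccos(p₁·p₂) ≈ 2.732 rad (156.5°).
Interpolate at f = 1/2 with slerp weights a = sin((1−f)δ)/sin δ ≈ 2.459, b = sin(fδ)/sin δ ≈ 2.459.
p = a·p₁ + b·p₂ ≈ (0.531, 0.777, 0.337); φ = arcsin(p_z) ≈ 19.71°, λ = atan2(p_y, p_x) ≈ 55.64°.

≈ 20°N, 56°E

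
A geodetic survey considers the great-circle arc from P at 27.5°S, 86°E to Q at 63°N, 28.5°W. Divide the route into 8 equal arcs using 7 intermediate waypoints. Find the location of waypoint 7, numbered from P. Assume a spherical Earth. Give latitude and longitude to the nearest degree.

≈ 61°N, 5°E

Write both endpoints as unit vectors p₁, p₂ with components (cos φ cos λ, cos φ sin λ, sin φ).
The central angle between the endpoints is δ = arccos(p₁·p₂) ≈ 2.188 rad (125.3°).
Interpolate at f = 7/8 with slerp weights a = sin((1−f)δ)/sin δ ≈ 0.331, b = sin(fδ)/sin δ ≈ 1.154.
p = a·p₁ + b·p₂ ≈ (0.481, 0.043, 0.876); φ = arcsin(p_z) ≈ 61.12°, λ = atan2(p_y, p_x) ≈ 5.09°.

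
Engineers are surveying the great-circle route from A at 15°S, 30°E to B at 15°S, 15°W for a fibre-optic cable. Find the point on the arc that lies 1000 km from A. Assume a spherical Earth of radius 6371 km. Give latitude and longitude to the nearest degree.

Write both endpoints as unit vectors p₁, p₂ with components (cos φ cos λ, cos φ sin λ, sin φ).
The central angle between the endpoints is δ = arccos(p₁·p₂) ≈ 0.757 rad (43.4°). The total great-circle distance is δ·R ≈ 0.757 × 6371 ≈ 4824 km, so the target fraction is f = 1000/4824 ≈ 0.207.
Interpolate at f ≈ 0.207 with slerp weights a = sin((1−f)δ)/sin δ ≈ 0.822, b = sin(fδ)/sin δ ≈ 0.228.
p = a·p₁ + b·p₂ ≈ (0.900, 0.340, -0.272); φ = arcsin(p_z) ≈ -15.77°, λ = atan2(p_y, p_x) ≈ 20.71°.

≈ 16°S, 21°E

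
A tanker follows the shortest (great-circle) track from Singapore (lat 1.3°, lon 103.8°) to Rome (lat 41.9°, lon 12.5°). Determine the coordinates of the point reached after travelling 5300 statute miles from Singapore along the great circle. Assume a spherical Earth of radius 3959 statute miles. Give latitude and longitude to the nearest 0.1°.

Write both endpoints as unit vectors p₁, p₂ with components (cos φ cos λ, cos φ sin λ, sin φ).
The central angle between the endpoints is δ = arccos(p₁·p₂) ≈ 1.573 rad (90.1°). The total great-circle distance is δ·R ≈ 1.573 × 3959 ≈ 6226 mi, so the target fraction is f = 5300/6226 ≈ 0.851.
Interpolate at f ≈ 0.851 with slerp weights a = sin((1−f)δ)/sin δ ≈ 0.232, b = sin(fδ)/sin δ ≈ 0.973.
p = a·p₁ + b·p₂ ≈ (0.652, 0.382, 0.655); φ = arcsin(p_z) ≈ 40.93°, λ = atan2(p_y, p_x) ≈ 30.35°.

≈ lat 40.9°, lon 30.3°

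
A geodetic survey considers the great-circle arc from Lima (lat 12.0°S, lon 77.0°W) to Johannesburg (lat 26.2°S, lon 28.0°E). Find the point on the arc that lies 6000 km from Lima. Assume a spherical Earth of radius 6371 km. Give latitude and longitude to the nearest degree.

From cos δ = sin φ₁ sin φ₂ + cos φ₁ cos φ₂ cos Δλ, the central angle is δ ≈ 1.707 rad (97.8°). The total great-circle distance is δ·R ≈ 1.707 × 6371 ≈ 10873 km, so the target fraction is f = 6000/10873 ≈ 0.552.
Interpolate at f ≈ 0.552 with slerp weights a = sin((1−f)δ)/sin δ ≈ 0.699, b = sin(fδ)/sin δ ≈ 0.816.
p = a·p₁ + b·p₂ ≈ (0.800, -0.322, -0.506); φ = arcsin(p_z) ≈ -30.37°, λ = atan2(p_y, p_x) ≈ -21.93°.

≈ lat 30°S, lon 22°W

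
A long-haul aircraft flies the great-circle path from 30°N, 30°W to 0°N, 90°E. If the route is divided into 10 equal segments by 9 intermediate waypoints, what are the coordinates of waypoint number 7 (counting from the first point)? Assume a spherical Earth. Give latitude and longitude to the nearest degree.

≈ 18°N, 60°E

Write both endpoints as unit vectors p₁, p₂ with components (cos φ cos λ, cos φ sin λ, sin φ).
The central angle between the endpoints is δ = arccos(p₁·p₂) ≈ 2.019 rad (115.7°).
Interpolate at f = 7/10 with slerp weights a = sin((1−f)δ)/sin δ ≈ 0.632, b = sin(fδ)/sin δ ≈ 1.096.
p = a·p₁ + b·p₂ ≈ (0.474, 0.822, 0.316); φ = arcsin(p_z) ≈ 18.41°, λ = atan2(p_y, p_x) ≈ 60.05°.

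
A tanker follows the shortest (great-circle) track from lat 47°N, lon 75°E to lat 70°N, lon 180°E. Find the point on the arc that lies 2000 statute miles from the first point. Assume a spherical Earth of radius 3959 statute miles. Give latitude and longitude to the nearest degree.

From cos δ = sin φ₁ sin φ₂ + cos φ₁ cos φ₂ cos Δλ, the central angle is δ ≈ 0.893 rad (51.2°). The total great-circle distance is δ·R ≈ 0.893 × 3959 ≈ 3536 mi, so the target fraction is f = 2000/3536 ≈ 0.566.
Interpolate at f ≈ 0.566 with slerp weights a = sin((1−f)δ)/sin δ ≈ 0.486, b = sin(fδ)/sin δ ≈ 0.621.
p = a·p₁ + b·p₂ ≈ (-0.127, 0.320, 0.939); φ = arcsin(p_z) ≈ 69.87°, λ = atan2(p_y, p_x) ≈ 111.61°.

≈ lat 70°N, lon 112°E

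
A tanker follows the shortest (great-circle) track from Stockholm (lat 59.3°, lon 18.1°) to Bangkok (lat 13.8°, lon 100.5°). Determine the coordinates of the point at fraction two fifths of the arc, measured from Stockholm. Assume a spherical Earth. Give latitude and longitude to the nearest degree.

≈ lat 49°, lon 67°

Convert each endpoint to a unit vector on the sphere (x = cos φ cos λ, y = cos φ sin λ, z = sin φ).
The central angle between the endpoints is δ = arccos(p₁·p₂) ≈ 1.297 rad (74.3°).
Interpolate at f = 2/5 with slerp weights a = sin((1−f)δ)/sin δ ≈ 0.729, b = sin(fδ)/sin δ ≈ 0.515.
p = a·p₁ + b·p₂ ≈ (0.263, 0.607, 0.750); φ = arcsin(p_z) ≈ 48.57°, λ = atan2(p_y, p_x) ≈ 66.61°.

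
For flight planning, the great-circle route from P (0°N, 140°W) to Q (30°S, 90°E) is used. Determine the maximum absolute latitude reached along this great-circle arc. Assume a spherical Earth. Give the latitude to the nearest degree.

The great circle lies in the plane with unit normal n̂ = (p₁ × p₂)/|p₁ × p₂|.
Here n̂_z ≈ -0.799; the vertex latitude is φ_max = arccos|n̂_z| ≈ 37.0°.
Check via Clairaut: cos φ_max = |cos φ₁| · sin C = cos(0.0°)·sin(127.0°) ≈ 0.799, again giving ≈ 37.0°.

≈ 37°S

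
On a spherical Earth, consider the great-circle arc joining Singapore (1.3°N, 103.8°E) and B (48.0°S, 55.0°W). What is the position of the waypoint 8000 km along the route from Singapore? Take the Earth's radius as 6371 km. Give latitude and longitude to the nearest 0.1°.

≈ (63.5°S, 61.6°E)

From cos δ = sin φ₁ sin φ₂ + cos φ₁ cos φ₂ cos Δλ, the central angle is δ ≈ 2.266 rad (129.8°). The total great-circle distance is δ·R ≈ 2.266 × 6371 ≈ 14437 km, so the target fraction is f = 8000/14437 ≈ 0.554.
Interpolate at f ≈ 0.554 with slerp weights a = sin((1−f)δ)/sin δ ≈ 1.103, b = sin(fδ)/sin δ ≈ 1.238.
p = a·p₁ + b·p₂ ≈ (0.212, 0.392, -0.895); φ = arcsin(p_z) ≈ -63.52°, λ = atan2(p_y, p_x) ≈ 61.59°.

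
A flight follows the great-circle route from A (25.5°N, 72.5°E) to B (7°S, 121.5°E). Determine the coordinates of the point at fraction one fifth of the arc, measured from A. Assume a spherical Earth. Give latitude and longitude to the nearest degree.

≈ (20°N, 83°E)

Convert each endpoint to a unit vector on the sphere (x = cos φ cos λ, y = cos φ sin λ, z = sin φ).
The central angle between the endpoints is δ = arccos(p₁·p₂) ≈ 1.006 rad (57.6°).
Interpolate at f = 1/5 with slerp weights a = sin((1−f)δ)/sin δ ≈ 0.853, b = sin(fδ)/sin δ ≈ 0.237.
p = a·p₁ + b·p₂ ≈ (0.109, 0.935, 0.338); φ = arcsin(p_z) ≈ 19.78°, λ = atan2(p_y, p_x) ≈ 83.36°.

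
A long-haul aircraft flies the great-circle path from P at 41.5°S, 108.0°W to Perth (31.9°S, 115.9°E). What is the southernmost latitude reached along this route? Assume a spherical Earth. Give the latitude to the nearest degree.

≈ 64°S

The great circle lies in the plane with unit normal n̂ = (p₁ × p₂)/|p₁ × p₂|.
Here n̂_z ≈ -0.443; the vertex latitude is φ_max = arccos|n̂_z| ≈ 63.7°.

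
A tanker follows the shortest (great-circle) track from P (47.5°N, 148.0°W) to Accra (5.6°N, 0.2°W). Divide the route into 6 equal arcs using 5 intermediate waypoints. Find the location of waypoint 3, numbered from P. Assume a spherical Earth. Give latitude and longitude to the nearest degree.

From cos δ = sin φ₁ sin φ₂ + cos φ₁ cos φ₂ cos Δλ, the central angle is δ ≈ 2.091 rad (119.8°).
Interpolate at f = 3/6 with slerp weights a = sin((1−f)δ)/sin δ ≈ 0.997, b = sin(fδ)/sin δ ≈ 0.997.
p = a·p₁ + b·p₂ ≈ (0.421, -0.360, 0.832); φ = arcsin(p_z) ≈ 56.34°, λ = atan2(p_y, p_x) ≈ -40.56°.

≈ (56°N, 41°W)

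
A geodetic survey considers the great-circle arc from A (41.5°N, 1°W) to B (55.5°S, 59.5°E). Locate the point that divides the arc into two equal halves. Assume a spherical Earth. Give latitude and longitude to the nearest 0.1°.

≈ (8.1°S, 24.6°E)

Write both endpoints as unit vectors p₁, p₂ with components (cos φ cos λ, cos φ sin λ, sin φ).
The central angle between the endpoints is δ = arccos(p₁·p₂) ≈ 1.915 rad (109.7°).
Interpolate at f = 1/2 with slerp weights a = sin((1−f)δ)/sin δ ≈ 0.869, b = sin(fδ)/sin δ ≈ 0.869.
p = a·p₁ + b·p₂ ≈ (0.900, 0.413, -0.140); φ = arcsin(p_z) ≈ -8.06°, λ = atan2(p_y, p_x) ≈ 24.62°.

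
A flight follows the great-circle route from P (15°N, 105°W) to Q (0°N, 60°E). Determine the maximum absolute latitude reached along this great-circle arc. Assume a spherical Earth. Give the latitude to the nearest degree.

The great circle lies in the plane with unit normal n̂ = (p₁ × p₂)/|p₁ × p₂|.
Here n̂_z ≈ +0.695; the vertex latitude is φ_max = arccos|n̂_z| ≈ 46.0°.

≈ 46°N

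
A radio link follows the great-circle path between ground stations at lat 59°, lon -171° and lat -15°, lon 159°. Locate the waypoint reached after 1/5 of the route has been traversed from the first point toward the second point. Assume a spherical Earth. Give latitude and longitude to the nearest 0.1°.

Convert each endpoint to a unit vector on the sphere (x = cos φ cos λ, y = cos φ sin λ, z = sin φ).
The central angle between the endpoints is δ = arccos(p₁·p₂) ≈ 1.360 rad (77.9°).
Interpolate at f = 1/5 with slerp weights a = sin((1−f)δ)/sin δ ≈ 0.906, b = sin(fδ)/sin δ ≈ 0.275.
p = a·p₁ + b·p₂ ≈ (-0.709, 0.022, 0.705); φ = arcsin(p_z) ≈ 44.85°, λ = atan2(p_y, p_x) ≈ 178.21°.

≈ lat 44.9°, lon 178.2°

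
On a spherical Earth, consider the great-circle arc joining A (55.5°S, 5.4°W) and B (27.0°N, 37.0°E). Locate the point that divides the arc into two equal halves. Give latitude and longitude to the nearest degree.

≈ (15°S, 21°E)

Write both endpoints as unit vectors p₁, p₂ with components (cos φ cos λ, cos φ sin λ, sin φ).
The central angle between the endpoints is δ = arccos(p₁·p₂) ≈ 1.572 rad (90.1°).
Interpolate at f = 1/2 with slerp weights a = sin((1−f)δ)/sin δ ≈ 0.708, b = sin(fδ)/sin δ ≈ 0.708.
p = a·p₁ + b·p₂ ≈ (0.903, 0.342, -0.262); φ = arcsin(p_z) ≈ -15.18°, λ = atan2(p_y, p_x) ≈ 20.74°.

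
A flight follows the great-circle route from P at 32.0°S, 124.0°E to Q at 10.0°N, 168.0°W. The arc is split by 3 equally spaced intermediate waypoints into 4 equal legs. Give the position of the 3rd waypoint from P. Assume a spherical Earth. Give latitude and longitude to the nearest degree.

From cos δ = sin φ₁ sin φ₂ + cos φ₁ cos φ₂ cos Δλ, the central angle is δ ≈ 1.348 rad (77.2°).
Interpolate at f = 3/4 with slerp weights a = sin((1−f)δ)/sin δ ≈ 0.339, b = sin(fδ)/sin δ ≈ 0.869.
p = a·p₁ + b·p₂ ≈ (-0.998, 0.060, -0.029); φ = arcsin(p_z) ≈ -1.65°, λ = atan2(p_y, p_x) ≈ 176.53°.

≈ 2°S, 177°E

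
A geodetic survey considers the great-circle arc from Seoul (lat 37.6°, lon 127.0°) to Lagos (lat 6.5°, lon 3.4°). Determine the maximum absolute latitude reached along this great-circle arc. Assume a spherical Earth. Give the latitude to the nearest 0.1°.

The great circle lies in the plane with unit normal n̂ = (p₁ × p₂)/|p₁ × p₂|.
Here n̂_z ≈ -0.705; the vertex latitude is φ_max = arccos|n̂_z| ≈ 45.2°.
Check via Clairaut: cos φ_max = |cos φ₁| · sin C = cos(37.6°)·sin(62.8°) ≈ 0.705, again giving ≈ 45.2°.

≈ 45.2°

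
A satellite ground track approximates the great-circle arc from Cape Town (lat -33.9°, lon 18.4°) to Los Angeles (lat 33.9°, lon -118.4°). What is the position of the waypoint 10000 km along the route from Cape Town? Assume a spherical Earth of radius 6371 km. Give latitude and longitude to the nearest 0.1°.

The haversine formula gives a central angle δ ≈ 2.521 rad (144.4°) between the endpoints. The total great-circle distance is δ·R ≈ 2.521 × 6371 ≈ 16059 km, so the target fraction is f = 10000/16059 ≈ 0.623.
Interpolate at f ≈ 0.623 with slerp weights a = sin((1−f)δ)/sin δ ≈ 1.399, b = sin(fδ)/sin δ ≈ 1.719.
p = a·p₁ + b·p₂ ≈ (0.423, -0.888, 0.178); φ = arcsin(p_z) ≈ 10.27°, λ = atan2(p_y, p_x) ≈ -64.52°.

≈ lat 10.3°, lon -64.5°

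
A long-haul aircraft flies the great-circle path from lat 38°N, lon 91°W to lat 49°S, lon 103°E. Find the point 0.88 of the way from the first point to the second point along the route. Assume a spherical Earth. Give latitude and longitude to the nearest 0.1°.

≈ lat 59.3°S, lon 132.4°E

The haversine formula gives a central angle δ ≈ 2.881 rad (165.1°) between the endpoints.
Interpolate at f = 0.88 with slerp weights a = sin((1−f)δ)/sin δ ≈ 1.316, b = sin(fδ)/sin δ ≈ 2.212.
p = a·p₁ + b·p₂ ≈ (-0.345, 0.377, -0.860); φ = arcsin(p_z) ≈ -59.26°, λ = atan2(p_y, p_x) ≈ 132.40°.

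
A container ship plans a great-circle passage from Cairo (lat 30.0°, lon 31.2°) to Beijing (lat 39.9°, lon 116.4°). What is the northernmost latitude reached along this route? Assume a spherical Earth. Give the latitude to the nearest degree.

The great circle lies in the plane with unit normal n̂ = (p₁ × p₂)/|p₁ × p₂|.
Here n̂_z ≈ +0.715; the vertex latitude is φ_max = arccos|n̂_z| ≈ 44.4°.
Check via Clairaut: cos φ_max = |cos φ₁| · sin C = cos(30.0°)·sin(55.6°) ≈ 0.715, again giving ≈ 44.4°.

≈ 44°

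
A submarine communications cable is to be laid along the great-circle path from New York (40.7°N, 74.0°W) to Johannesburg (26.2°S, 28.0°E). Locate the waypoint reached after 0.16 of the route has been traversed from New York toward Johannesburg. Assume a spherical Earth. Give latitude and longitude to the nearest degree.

≈ (34°N, 52°W)

Convert each endpoint to a unit vector on the sphere (x = cos φ cos λ, y = cos φ sin λ, z = sin φ).
The central angle between the endpoints is δ = arccos(p₁·p₂) ≈ 2.015 rad (115.4°).
Interpolate at f = 0.16 with slerp weights a = sin((1−f)δ)/sin δ ≈ 1.099, b = sin(fδ)/sin δ ≈ 0.351.
p = a·p₁ + b·p₂ ≈ (0.508, -0.653, 0.562); φ = arcsin(p_z) ≈ 34.18°, λ = atan2(p_y, p_x) ≈ -52.15°.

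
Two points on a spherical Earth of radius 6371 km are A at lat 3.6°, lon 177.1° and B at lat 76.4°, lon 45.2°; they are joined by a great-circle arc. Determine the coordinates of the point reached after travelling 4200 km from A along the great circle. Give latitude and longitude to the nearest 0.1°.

≈ lat 40.6°, lon 168.9°

Convert each endpoint to a unit vector on the sphere (x = cos φ cos λ, y = cos φ sin λ, z = sin φ).
The central angle between the endpoints is δ = arccos(p₁·p₂) ≈ 1.667 rad (95.5°). The total great-circle distance is δ·R ≈ 1.667 × 6371 ≈ 10618 km, so the target fraction is f = 4200/10618 ≈ 0.396.
Interpolate at f ≈ 0.396 with slerp weights a = sin((1−f)δ)/sin δ ≈ 0.849, b = sin(fδ)/sin δ ≈ 0.615.
p = a·p₁ + b·p₂ ≈ (-0.745, 0.146, 0.651); φ = arcsin(p_z) ≈ 40.65°, λ = atan2(p_y, p_x) ≈ 168.94°.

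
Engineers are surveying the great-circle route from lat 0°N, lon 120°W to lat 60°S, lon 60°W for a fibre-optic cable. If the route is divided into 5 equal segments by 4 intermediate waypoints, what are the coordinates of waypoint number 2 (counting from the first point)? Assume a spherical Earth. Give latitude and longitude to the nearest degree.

From cos δ = sin φ₁ sin φ₂ + cos φ₁ cos φ₂ cos Δλ, the central angle is δ ≈ 1.318 rad (75.5°).
Interpolate at f = 2/5 with slerp weights a = sin((1−f)δ)/sin δ ≈ 0.734, b = sin(fδ)/sin δ ≈ 0.520.
p = a·p₁ + b·p₂ ≈ (-0.237, -0.861, -0.450); φ = arcsin(p_z) ≈ -26.75°, λ = atan2(p_y, p_x) ≈ -105.41°.

≈ lat 27°S, lon 105°W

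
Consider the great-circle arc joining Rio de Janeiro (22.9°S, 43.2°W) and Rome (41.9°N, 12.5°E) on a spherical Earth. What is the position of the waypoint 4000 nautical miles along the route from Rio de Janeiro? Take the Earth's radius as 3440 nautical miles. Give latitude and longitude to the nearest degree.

≈ (31°N, 2°W)

Write both endpoints as unit vectors p₁, p₂ with components (cos φ cos λ, cos φ sin λ, sin φ).
The central angle between the endpoints is δ = arccos(p₁·p₂) ≈ 1.444 rad (82.7°). The total great-circle distance is δ·R ≈ 1.444 × 3440 ≈ 4967 nmi, so the target fraction is f = 4000/4967 ≈ 0.805.
Interpolate at f ≈ 0.805 with slerp weights a = sin((1−f)δ)/sin δ ≈ 0.280, b = sin(fδ)/sin δ ≈ 0.925.
p = a·p₁ + b·p₂ ≈ (0.860, -0.027, 0.509); φ = arcsin(p_z) ≈ 30.61°, λ = atan2(p_y, p_x) ≈ -1.82°.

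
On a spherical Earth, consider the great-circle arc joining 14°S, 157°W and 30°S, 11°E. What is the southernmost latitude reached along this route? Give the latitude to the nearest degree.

≈ 76°S

The great circle lies in the plane with unit normal n̂ = (p₁ × p₂)/|p₁ × p₂|.
Here n̂_z ≈ +0.245; the vertex latitude is φ_max = arccos|n̂_z| ≈ 75.8°.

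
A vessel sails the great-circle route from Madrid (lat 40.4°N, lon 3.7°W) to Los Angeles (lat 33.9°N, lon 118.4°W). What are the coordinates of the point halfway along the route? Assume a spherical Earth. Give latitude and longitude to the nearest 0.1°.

≈ lat 54.5°N, lon 64.9°W

Convert each endpoint to a unit vector on the sphere (x = cos φ cos λ, y = cos φ sin λ, z = sin φ).
The central angle between the endpoints is δ = arccos(p₁·p₂) ≈ 1.473 rad (84.4°).
Interpolate at f = 1/2 with slerp weights a = sin((1−f)δ)/sin δ ≈ 0.675, b = sin(fδ)/sin δ ≈ 0.675.
p = a·p₁ + b·p₂ ≈ (0.246, -0.526, 0.814); φ = arcsin(p_z) ≈ 54.49°, λ = atan2(p_y, p_x) ≈ -64.89°.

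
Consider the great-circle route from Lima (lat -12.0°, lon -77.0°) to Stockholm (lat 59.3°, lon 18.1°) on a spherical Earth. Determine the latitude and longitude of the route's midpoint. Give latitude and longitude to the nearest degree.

Convert each endpoint to a unit vector on the sphere (x = cos φ cos λ, y = cos φ sin λ, z = sin φ).
The central angle between the endpoints is δ = arccos(p₁·p₂) ≈ 1.796 rad (102.9°).
Interpolate at f = 1/2 with slerp weights a = sin((1−f)δ)/sin δ ≈ 0.802, b = sin(fδ)/sin δ ≈ 0.802.
p = a·p₁ + b·p₂ ≈ (0.566, -0.637, 0.523); φ = arcsin(p_z) ≈ 31.54°, λ = atan2(p_y, p_x) ≈ -48.40°.

≈ lat 32°, lon -48°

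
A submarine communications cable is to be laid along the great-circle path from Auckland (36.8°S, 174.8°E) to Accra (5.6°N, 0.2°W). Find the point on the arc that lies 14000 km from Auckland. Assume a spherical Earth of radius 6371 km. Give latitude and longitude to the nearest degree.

Convert each endpoint to a unit vector on the sphere (x = cos φ cos λ, y = cos φ sin λ, z = sin φ).
The central angle between the endpoints is δ = arccos(p₁·p₂) ≈ 2.591 rad (148.5°). The total great-circle distance is δ·R ≈ 2.591 × 6371 ≈ 16509 km, so the target fraction is f = 14000/16509 ≈ 0.848.
Interpolate at f ≈ 0.848 with slerp weights a = sin((1−f)δ)/sin δ ≈ 0.734, b = sin(fδ)/sin δ ≈ 1.549.
p = a·p₁ + b·p₂ ≈ (0.956, 0.048, -0.288); φ = arcsin(p_z) ≈ -16.76°, λ = atan2(p_y, p_x) ≈ 2.86°.

≈ 17°S, 3°E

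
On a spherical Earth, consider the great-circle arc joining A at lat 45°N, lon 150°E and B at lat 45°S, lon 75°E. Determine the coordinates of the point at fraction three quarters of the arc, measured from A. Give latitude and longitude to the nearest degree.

Convert each endpoint to a unit vector on the sphere (x = cos φ cos λ, y = cos φ sin λ, z = sin φ).
The central angle between the endpoints is δ = arccos(p₁·p₂) ≈ 1.950 rad (111.8°).
Interpolate at f = 3/4 with slerp weights a = sin((1−f)δ)/sin δ ≈ 0.504, b = sin(fδ)/sin δ ≈ 1.070.
p = a·p₁ + b·p₂ ≈ (-0.113, 0.909, -0.400); φ = arcsin(p_z) ≈ -23.59°, λ = atan2(p_y, p_x) ≈ 97.08°.

≈ lat 24°S, lon 97°E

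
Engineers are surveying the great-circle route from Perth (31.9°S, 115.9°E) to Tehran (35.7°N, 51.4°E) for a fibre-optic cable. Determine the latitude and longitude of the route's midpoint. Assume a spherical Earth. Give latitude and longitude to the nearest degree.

Write both endpoints as unit vectors p₁, p₂ with components (cos φ cos λ, cos φ sin λ, sin φ).
The central angle between the endpoints is δ = arccos(p₁·p₂) ≈ 1.582 rad (90.7°).
Interpolate at f = 1/2 with slerp weights a = sin((1−f)δ)/sin δ ≈ 0.711, b = sin(fδ)/sin δ ≈ 0.711.
p = a·p₁ + b·p₂ ≈ (0.097, 0.995, 0.039); φ = arcsin(p_z) ≈ 2.25°, λ = atan2(p_y, p_x) ≈ 84.45°.

≈ 2°N, 84°E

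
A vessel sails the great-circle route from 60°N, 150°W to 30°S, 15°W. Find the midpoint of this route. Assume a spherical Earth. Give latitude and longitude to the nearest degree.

From cos δ = sin φ₁ sin φ₂ + cos φ₁ cos φ₂ cos Δλ, the central angle is δ ≈ 2.403 rad (137.7°).
Interpolate at f = 1/2 with slerp weights a = sin((1−f)δ)/sin δ ≈ 1.385, b = sin(fδ)/sin δ ≈ 1.385.
p = a·p₁ + b·p₂ ≈ (0.559, -0.657, 0.507); φ = arcsin(p_z) ≈ 30.45°, λ = atan2(p_y, p_x) ≈ -49.60°.

≈ 30°N, 50°W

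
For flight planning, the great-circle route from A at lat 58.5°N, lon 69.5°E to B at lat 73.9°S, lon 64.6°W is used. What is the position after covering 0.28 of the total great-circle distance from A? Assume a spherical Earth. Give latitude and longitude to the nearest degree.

≈ lat 18°N, lon 48°E

The haversine formula gives a central angle δ ≈ 2.739 rad (156.9°) between the endpoints.
Interpolate at f = 0.28 with slerp weights a = sin((1−f)δ)/sin δ ≈ 2.349, b = sin(fδ)/sin δ ≈ 1.771.
p = a·p₁ + b·p₂ ≈ (0.641, 0.706, 0.302); φ = arcsin(p_z) ≈ 17.56°, λ = atan2(p_y, p_x) ≈ 47.79°.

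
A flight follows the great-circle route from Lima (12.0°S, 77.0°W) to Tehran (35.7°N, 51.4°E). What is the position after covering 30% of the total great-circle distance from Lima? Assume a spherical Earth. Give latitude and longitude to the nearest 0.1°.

Convert each endpoint to a unit vector on the sphere (x = cos φ cos λ, y = cos φ sin λ, z = sin φ).
The central angle between the endpoints is δ = arccos(p₁·p₂) ≈ 2.233 rad (127.9°).
Interpolate at f = 0.30 with slerp weights a = sin((1−f)δ)/sin δ ≈ 1.268, b = sin(fδ)/sin δ ≈ 0.787.
p = a·p₁ + b·p₂ ≈ (0.678, -0.709, 0.196); φ = arcsin(p_z) ≈ 11.29°, λ = atan2(p_y, p_x) ≈ -46.28°.

≈ 11.3°N, 46.3°W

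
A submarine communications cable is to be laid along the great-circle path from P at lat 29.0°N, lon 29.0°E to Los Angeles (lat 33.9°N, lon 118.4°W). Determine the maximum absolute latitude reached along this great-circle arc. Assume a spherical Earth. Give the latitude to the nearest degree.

The great circle lies in the plane with unit normal n̂ = (p₁ × p₂)/|p₁ × p₂|.
Here n̂_z ≈ -0.416; the vertex latitude is φ_max = arccos|n̂_z| ≈ 65.4°.

≈ 65°N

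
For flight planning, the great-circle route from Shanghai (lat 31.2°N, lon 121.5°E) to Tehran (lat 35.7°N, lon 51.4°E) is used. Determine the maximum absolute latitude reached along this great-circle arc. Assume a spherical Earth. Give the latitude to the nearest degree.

The great circle lies in the plane with unit normal n̂ = (p₁ × p₂)/|p₁ × p₂|.
Here n̂_z ≈ -0.775; the vertex latitude is φ_max = arccos|n̂_z| ≈ 39.2°.
Check via Clairaut: cos φ_max = |cos φ₁| · sin C = cos(31.2°)·sin(65.0°) ≈ 0.775, again giving ≈ 39.2°.

≈ 39°N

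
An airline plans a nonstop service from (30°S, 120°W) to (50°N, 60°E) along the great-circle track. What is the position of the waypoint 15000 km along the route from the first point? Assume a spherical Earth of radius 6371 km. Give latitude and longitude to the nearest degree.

≈ (75°N, 60°E)

From cos δ = sin φ₁ sin φ₂ + cos φ₁ cos φ₂ cos Δλ, the central angle is δ ≈ 2.793 rad (160.0°). The total great-circle distance is δ·R ≈ 2.793 × 6371 ≈ 17791 km, so the target fraction is f = 15000/17791 ≈ 0.843.
Interpolate at f ≈ 0.843 with slerp weights a = sin((1−f)δ)/sin δ ≈ 1.240, b = sin(fδ)/sin δ ≈ 2.071.
p = a·p₁ + b·p₂ ≈ (0.129, 0.223, 0.966); φ = arcsin(p_z) ≈ 75.10°, λ = atan2(p_y, p_x) ≈ 60.00°.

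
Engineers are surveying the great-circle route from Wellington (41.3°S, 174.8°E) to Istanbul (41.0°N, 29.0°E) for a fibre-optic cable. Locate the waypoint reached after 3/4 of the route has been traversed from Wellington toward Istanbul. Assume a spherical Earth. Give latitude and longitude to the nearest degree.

≈ (24°N, 71°E)

Convert each endpoint to a unit vector on the sphere (x = cos φ cos λ, y = cos φ sin λ, z = sin φ).
The central angle between the endpoints is δ = arccos(p₁·p₂) ≈ 2.695 rad (154.4°).
Interpolate at f = 3/4 with slerp weights a = sin((1−f)δ)/sin δ ≈ 1.445, b = sin(fδ)/sin δ ≈ 2.085.
p = a·p₁ + b·p₂ ≈ (0.295, 0.861, 0.414); φ = arcsin(p_z) ≈ 24.46°, λ = atan2(p_y, p_x) ≈ 71.09°.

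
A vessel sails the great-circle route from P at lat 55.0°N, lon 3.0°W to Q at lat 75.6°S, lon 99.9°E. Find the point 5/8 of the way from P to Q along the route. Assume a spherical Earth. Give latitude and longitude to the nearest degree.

≈ lat 32°S, lon 27°E

The haversine formula gives a central angle δ ≈ 2.541 rad (145.6°) between the endpoints.
Interpolate at f = 5/8 with slerp weights a = sin((1−f)δ)/sin δ ≈ 1.443, b = sin(fδ)/sin δ ≈ 1.770.
p = a·p₁ + b·p₂ ≈ (0.751, 0.390, -0.532); φ = arcsin(p_z) ≈ -32.17°, λ = atan2(p_y, p_x) ≈ 27.46°.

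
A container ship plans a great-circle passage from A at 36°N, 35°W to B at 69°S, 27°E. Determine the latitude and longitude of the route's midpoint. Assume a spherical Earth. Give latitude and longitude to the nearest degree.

≈ 19°S, 17°W

Convert each endpoint to a unit vector on the sphere (x = cos φ cos λ, y = cos φ sin λ, z = sin φ).
The central angle between the endpoints is δ = arccos(p₁·p₂) ≈ 1.996 rad (114.4°).
Interpolate at f = 1/2 with slerp weights a = sin((1−f)δ)/sin δ ≈ 0.923, b = sin(fδ)/sin δ ≈ 0.923.
p = a·p₁ + b·p₂ ≈ (0.906, -0.278, -0.319); φ = arcsin(p_z) ≈ -18.61°, λ = atan2(p_y, p_x) ≈ -17.06°.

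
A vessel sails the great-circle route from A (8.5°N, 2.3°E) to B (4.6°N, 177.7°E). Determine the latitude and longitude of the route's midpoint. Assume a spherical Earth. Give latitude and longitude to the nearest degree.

≈ (71°N, 96°E)

From cos δ = sin φ₁ sin φ₂ + cos φ₁ cos φ₂ cos Δλ, the central angle is δ ≈ 2.899 rad (166.1°).
Interpolate at f = 1/2 with slerp weights a = sin((1−f)δ)/sin δ ≈ 4.138, b = sin(fδ)/sin δ ≈ 4.138.
p = a·p₁ + b·p₂ ≈ (-0.032, 0.330, 0.944); φ = arcsin(p_z) ≈ 70.65°, λ = atan2(p_y, p_x) ≈ 95.56°.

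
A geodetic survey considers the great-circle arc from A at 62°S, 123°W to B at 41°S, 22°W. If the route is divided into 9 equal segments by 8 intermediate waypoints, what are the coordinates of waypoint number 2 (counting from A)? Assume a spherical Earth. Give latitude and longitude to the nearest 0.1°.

≈ 66.0°S, 94.1°W

Write both endpoints as unit vectors p₁, p₂ with components (cos φ cos λ, cos φ sin λ, sin φ).
The central angle between the endpoints is δ = arccos(p₁·p₂) ≈ 1.034 rad (59.2°).
Interpolate at f = 2/9 with slerp weights a = sin((1−f)δ)/sin δ ≈ 0.838, b = sin(fδ)/sin δ ≈ 0.265.
p = a·p₁ + b·p₂ ≈ (-0.029, -0.405, -0.914); φ = arcsin(p_z) ≈ -66.05°, λ = atan2(p_y, p_x) ≈ -94.08°.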